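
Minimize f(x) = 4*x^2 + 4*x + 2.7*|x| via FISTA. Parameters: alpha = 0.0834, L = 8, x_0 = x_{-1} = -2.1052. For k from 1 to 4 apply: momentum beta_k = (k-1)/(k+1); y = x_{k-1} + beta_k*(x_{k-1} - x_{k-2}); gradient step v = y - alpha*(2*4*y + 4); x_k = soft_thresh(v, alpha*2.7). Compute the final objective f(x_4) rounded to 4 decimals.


FISTA on f(x) = 4*x^2 + 4*x + 2.7*|x|
L = 8, alpha = 0.0834
Iteration 1: beta = 0.0, y = -2.1052 + 0.0*(-2.1052 + 2.1052) = -2.1052
  grad(y) = -12.8416, v = y - alpha*grad = -1.0342
  prox(v) = soft_thresh(-1.0342, 0.2252) = -0.809
Iteration 2: beta = 0.3333, y = -0.809 + 0.3333*(-0.809 + 2.1052) = -0.377
  grad(y) = 0.9842, v = y - alpha*grad = -0.4591
  prox(v) = soft_thresh(-0.4591, 0.2252) = -0.2339
Iteration 3: beta = 0.5, y = -0.2339 + 0.5*(-0.2339 + 0.809) = 0.0537
  grad(y) = 4.4296, v = y - alpha*grad = -0.3157
  prox(v) = soft_thresh(-0.3157, 0.2252) = -0.0905
Iteration 4: beta = 0.6, y = -0.0905 + 0.6*(-0.0905 + 0.2339) = -0.0046
  grad(y) = 3.9636, v = y - alpha*grad = -0.3351
  prox(v) = soft_thresh(-0.3351, 0.2252) = -0.1099
f(x_4) = 4*(-0.1099)^2 + 4*(-0.1099) + 2.7*|-0.1099| = -0.0946


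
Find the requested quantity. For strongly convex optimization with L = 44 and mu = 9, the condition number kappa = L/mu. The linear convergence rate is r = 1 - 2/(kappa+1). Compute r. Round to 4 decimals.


Step 1: Compute the condition number.
kappa = L/mu = 44/9 = 4.8889
Step 2: Compute the convergence rate.
r = 1 - 2/(kappa + 1) = 1 - 2*mu/(L + mu) = (L - mu)/(L + mu) = 35/53 = 0.6604


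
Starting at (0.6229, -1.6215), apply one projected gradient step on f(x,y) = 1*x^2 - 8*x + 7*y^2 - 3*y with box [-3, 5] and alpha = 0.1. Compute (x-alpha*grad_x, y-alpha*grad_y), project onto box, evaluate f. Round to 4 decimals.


Step 1: Compute gradient at (0.6229, -1.6215).
grad_x = 2*1*0.6229 - 8 = -6.7542
grad_y = 2*7*-1.6215 - 3 = -25.701
Step 2: Gradient step.
x_raw = 0.6229 - 0.1*-6.7542 = 1.2983
y_raw = -1.6215 - 0.1*-25.701 = 0.9486
Step 3: Project onto [-3, 5].
x_proj = clip(1.2983) = 1.2983
y_proj = clip(0.9486) = 0.9486
Step 4: Evaluate f.
f(1.2983, 0.9486) = -5.2478


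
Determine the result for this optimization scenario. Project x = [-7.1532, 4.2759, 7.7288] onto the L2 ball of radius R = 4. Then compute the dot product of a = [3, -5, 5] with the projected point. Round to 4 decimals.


Step 1: Compute ||x|| (intermediates to 6 decimals).
||x|| = sqrt((-7.1532)^2 + 4.2759^2 + 7.7288^2) = 11.365999
Step 2: Project.
Since ||x|| > R, scale = R/||x|| = 4/11.365999 = 0.351927, proj(x) = scale * x
proj(x) = [-2.517404, 1.504805, 2.719973]
Step 3: Dot product.
a^T * proj(x) = 3*(-2.517404) - 5*1.504805 + 5*2.719973 = -1.4764


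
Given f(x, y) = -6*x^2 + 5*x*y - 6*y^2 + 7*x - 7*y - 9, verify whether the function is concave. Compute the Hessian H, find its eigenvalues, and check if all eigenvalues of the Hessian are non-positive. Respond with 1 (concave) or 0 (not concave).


The Hessian of f(x,y) = -6*x^2 + 5*x*y - 6*y^2 + 7*x - 7*y - 9 is:
H = [[-12, 5], [5, -12]]
Trace = -12 - 12 = -24
Determinant = -12*-12 - (5)^2 = 119
Discriminant = (-24)^2 - 4*119 = 100.0
Eigenvalues: lambda_1 = -17.0, lambda_2 = -7.0
The function is concave.

1


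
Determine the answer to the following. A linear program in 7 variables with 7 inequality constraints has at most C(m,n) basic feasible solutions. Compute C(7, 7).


Each vertex corresponds to some choice of n active constraints out of m, so the number of vertices is at most C(m, n) = m! / (n!(m-n)!).
m = 7, n = 7
Numerator: 7 * 6 * 5 * 4 * 3 * 2 * 1
Denominator: 7! = 5040
C(7, 7) = 1


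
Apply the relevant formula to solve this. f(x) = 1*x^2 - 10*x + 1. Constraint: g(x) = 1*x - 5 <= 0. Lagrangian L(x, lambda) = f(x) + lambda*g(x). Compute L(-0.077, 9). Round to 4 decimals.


Step 1: Evaluate f(x).
f(-0.077) = 1*(-0.077)^2 - 10*(-0.077) + 1 = 1.7759
Step 2: Evaluate g(x).
g(-0.077) = 1*-0.077 - 5 = -5.077
Step 3: Compute Lagrangian.
L = 1.7759 + 9*-5.077 = -43.9171


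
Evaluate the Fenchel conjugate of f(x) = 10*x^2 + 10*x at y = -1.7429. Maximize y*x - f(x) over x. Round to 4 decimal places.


f*(y) = sup_x {y*x - a*x^2 - b*x} = sup_x {(y-b)*x - a*x^2}
FOC: (y - b) - 2a*x = 0 => x* = (y - b)/(2a)
x* = (-1.7429 - 10)/(2*10) = -0.5871
f*(-1.7429) = (y-b)^2/(4a) = (-1.7429 - 10)^2/(4*10)
= 137.8957/40 = 3.4474


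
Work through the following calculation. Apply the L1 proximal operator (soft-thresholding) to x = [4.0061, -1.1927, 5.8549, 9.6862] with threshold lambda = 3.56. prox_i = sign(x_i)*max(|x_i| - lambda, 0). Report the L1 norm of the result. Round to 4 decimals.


Soft-thresholding with lambda = 3.56:
prox(4.0061) = sign(4.0061)*max(|4.0061| - 3.56, 0) = 0.4461
prox(-1.1927) = sign(-1.1927)*max(|-1.1927| - 3.56, 0) = 0.0
prox(5.8549) = sign(5.8549)*max(|5.8549| - 3.56, 0) = 2.2949
prox(9.6862) = sign(9.6862)*max(|9.6862| - 3.56, 0) = 6.1262
prox(x) = [0.4461, 0.0, 2.2949, 6.1262]
||prox(x)||_1 = 0.4461 + 0.0 + 2.2949 + 6.1262 = 8.8672


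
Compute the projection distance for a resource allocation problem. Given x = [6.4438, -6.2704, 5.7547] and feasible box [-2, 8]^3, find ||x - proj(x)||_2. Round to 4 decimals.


Project each component onto [-2, 8].
clip(6.4438) = 6.4438, clip(-6.2704) = -2.0, clip(5.7547) = 5.7547
Projection = [6.4438, -2.0, 5.7547]
Squared diffs: [0.0, 18.2363, 0.0]
Distance = sqrt(18.2363) = 4.2704


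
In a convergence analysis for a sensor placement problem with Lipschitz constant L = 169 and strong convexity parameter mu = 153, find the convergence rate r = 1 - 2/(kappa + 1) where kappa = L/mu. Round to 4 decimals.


Step 1: Compute the condition number.
kappa = L/mu = 169/153 = 1.1046
Step 2: Compute the convergence rate.
r = 1 - 2/(kappa + 1) = 1 - 2*mu/(L + mu) = (L - mu)/(L + mu) = 16/322 = 0.0497


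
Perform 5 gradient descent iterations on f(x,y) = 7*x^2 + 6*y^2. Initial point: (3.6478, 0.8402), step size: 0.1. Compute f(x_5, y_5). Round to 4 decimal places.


Gradient descent on f(x,y) = 7*x^2 + 6*y^2.
Starting point: (3.6478, 0.8402), alpha = 0.1
Step 1: grad_x = 2*7*3.6478 = 51.0692, grad_y = 2*6*0.8402 = 10.0824
  x_1 = 3.6478 - 0.1*51.0692 = -1.4591
  y_1 = 0.8402 - 0.1*10.0824 = -0.168
Step 2: grad_x = 2*7*-1.4591 = -20.4277, grad_y = 2*6*-0.168 = -2.0165
  x_2 = -1.4591 - 0.1*-20.4277 = 0.5836
  y_2 = -0.168 - 0.1*-2.0165 = 0.0336
Step 3: grad_x = 2*7*0.5836 = 8.1711, grad_y = 2*6*0.0336 = 0.4033
  x_3 = 0.5836 - 0.1*8.1711 = -0.2335
  y_3 = 0.0336 - 0.1*0.4033 = -0.0067
Step 4: grad_x = 2*7*-0.2335 = -3.2684, grad_y = 2*6*-0.0067 = -0.0807
  x_4 = -0.2335 - 0.1*-3.2684 = 0.0934
  y_4 = -0.0067 - 0.1*-0.0807 = 0.0013
Step 5: grad_x = 2*7*0.0934 = 1.3074, grad_y = 2*6*0.0013 = 0.0161
  x_5 = 0.0934 - 0.1*1.3074 = -0.0374
  y_5 = 0.0013 - 0.1*0.0161 = -0.0003
f(-0.0374, -0.0003) = 7*(-0.0374)^2 + 6*(-0.0003)^2 = 0.0098


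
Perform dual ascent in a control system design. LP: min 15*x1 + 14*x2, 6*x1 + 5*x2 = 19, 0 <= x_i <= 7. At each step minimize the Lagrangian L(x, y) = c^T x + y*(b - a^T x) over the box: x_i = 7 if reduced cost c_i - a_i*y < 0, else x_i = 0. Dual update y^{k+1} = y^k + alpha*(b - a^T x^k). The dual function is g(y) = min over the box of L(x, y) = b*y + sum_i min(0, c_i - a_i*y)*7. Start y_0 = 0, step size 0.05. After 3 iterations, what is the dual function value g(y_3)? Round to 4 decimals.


Dual ascent for LP: min 15*x1 + 14*x2, 6*x1 + 5*x2 = 19, 0 <= x_i <= 7
Step 1: y^k = 0.0, reduced costs: (15.0, 14.0)
  x^k = (0.0, 0.0), subgradient = b - a^T x = 19.0
  y^{k+1} = 0.0 + 0.05*19.0 = 0.95
Step 2: y^k = 0.95, reduced costs: (9.3, 9.25)
  x^k = (0.0, 0.0), subgradient = b - a^T x = 19.0
  y^{k+1} = 0.95 + 0.05*19.0 = 1.9
Step 3: y^k = 1.9, reduced costs: (3.6, 4.5)
  x^k = (0.0, 0.0), subgradient = b - a^T x = 19.0
  y^{k+1} = 1.9 + 0.05*19.0 = 2.85
Dual objective at y_3 = 2.85: reduced costs (-2.1, -0.25), box minimizer x = (7.0, 7.0)
g(y_3) = b*y + (c1 - a1*y)*x1 + (c2 - a2*y)*x2 = 19*2.85 + (-2.1)*7.0 + (-0.25)*7.0 = 54.15 - 14.7 - 1.75 = 37.7


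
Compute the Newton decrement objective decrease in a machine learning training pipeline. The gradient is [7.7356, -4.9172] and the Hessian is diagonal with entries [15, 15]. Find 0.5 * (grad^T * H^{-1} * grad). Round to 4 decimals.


Step 1: H is diagonal, so H^(-1) * g = [0.5157, -0.3278].
Step 2: g^T H^(-1) g = sum_i g_i^2 / H_ii
  = (7.7356)^2/15 + (-4.9172)^2/15
  = 3.9893 + 1.6119 = 5.6012
Step 3: Objective decrease = 0.5 * g^T H^(-1) g = 2.8006


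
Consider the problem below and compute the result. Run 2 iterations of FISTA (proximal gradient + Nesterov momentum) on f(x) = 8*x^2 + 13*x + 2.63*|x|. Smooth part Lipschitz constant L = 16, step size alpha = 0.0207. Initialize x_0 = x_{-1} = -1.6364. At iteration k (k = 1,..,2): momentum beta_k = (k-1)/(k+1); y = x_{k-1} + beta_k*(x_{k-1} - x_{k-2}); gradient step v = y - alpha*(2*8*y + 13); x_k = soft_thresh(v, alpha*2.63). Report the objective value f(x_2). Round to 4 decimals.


FISTA on f(x) = 8*x^2 + 13*x + 2.63*|x|
L = 16, alpha = 0.0207
Iteration 1: beta = 0.0, y = -1.6364 + 0.0*(-1.6364 + 1.6364) = -1.6364
  grad(y) = -13.1824, v = y - alpha*grad = -1.3635
  prox(v) = soft_thresh(-1.3635, 0.0544) = -1.3091
Iteration 2: beta = 0.3333, y = -1.3091 + 0.3333*(-1.3091 + 1.6364) = -1.2
  grad(y) = -6.1996, v = y - alpha*grad = -1.0716
  prox(v) = soft_thresh(-1.0716, 0.0544) = -1.0172
f(x_2) = 8*(-1.0172)^2 + 13*(-1.0172) + 2.63*|-1.0172| = -2.2708


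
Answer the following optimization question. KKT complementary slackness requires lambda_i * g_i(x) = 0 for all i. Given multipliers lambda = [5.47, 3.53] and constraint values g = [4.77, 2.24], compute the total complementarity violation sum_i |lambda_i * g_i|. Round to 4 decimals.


KKT complementary slackness check:
lambda_1 * g_1 = 5.47 * 4.77 = 26.0919
lambda_2 * g_2 = 3.53 * 2.24 = 7.9072
Total violation = 26.0919 + 7.9072 = 33.9991


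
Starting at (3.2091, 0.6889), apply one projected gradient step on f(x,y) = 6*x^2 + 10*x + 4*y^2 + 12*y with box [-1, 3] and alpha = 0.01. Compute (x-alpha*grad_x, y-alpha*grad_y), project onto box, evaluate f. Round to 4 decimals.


Step 1: Compute gradient at (3.2091, 0.6889).
grad_x = 2*6*3.2091 + 10 = 48.5092
grad_y = 2*4*0.6889 + 12 = 17.5112
Step 2: Gradient step.
x_raw = 3.2091 - 0.01*48.5092 = 2.724
y_raw = 0.6889 - 0.01*17.5112 = 0.5138
Step 3: Project onto [-1, 3].
x_proj = clip(2.724) = 2.724
y_proj = clip(0.5138) = 0.5138
Step 4: Evaluate f.
f(2.724, 0.5138) = 78.9828


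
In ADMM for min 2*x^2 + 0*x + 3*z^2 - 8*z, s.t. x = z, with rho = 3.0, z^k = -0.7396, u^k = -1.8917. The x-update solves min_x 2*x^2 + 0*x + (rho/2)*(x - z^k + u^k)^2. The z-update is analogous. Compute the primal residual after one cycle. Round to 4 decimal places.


ADMM iteration with rho = 3.0, z^k = -0.7396, u^k = -1.8917
Step 1: x-update.
Minimize 2*x^2 + 0*x + (3.0/2)*(x + 0.7396 - 1.8917)^2
FOC: (2*2 + 3.0)*x = 0 + 3.0*(-0.7396 + 1.8917)
x^{k+1} = 0.4938
Step 2: z-update.
Minimize 3*z^2 - 8*z + (3.0/2)*(0.4938 - z - 1.8917)^2
FOC: (2*3 + 3.0)*z = 8 + 3.0*(0.4938 - 1.8917)
z^{k+1} = 0.4229
Step 3: u-update.
u^{k+1} = -1.8917 + 0.4938 - 0.4229 = -1.8209
Step 4: Primal residual = |0.4938 - 0.4229| = 0.0708


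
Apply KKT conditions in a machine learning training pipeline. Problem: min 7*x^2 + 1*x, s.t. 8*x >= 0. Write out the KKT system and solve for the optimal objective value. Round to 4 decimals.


Step 1: Try lambda = 0 (constraint inactive).
x_unc = -1/(2*7) = -0.0714
Check: 8*-0.0714 = -0.5712 < 0 -- violated!
Step 2: Constraint must be active: 8*x = 0
x* = 0/8 = 0.0
lambda = (2*7*0.0 + 1)/8 = 0.125
Step 3: Compute optimal value.
f(x*) = 7*0.0^2 + 1*0.0 = 0.0


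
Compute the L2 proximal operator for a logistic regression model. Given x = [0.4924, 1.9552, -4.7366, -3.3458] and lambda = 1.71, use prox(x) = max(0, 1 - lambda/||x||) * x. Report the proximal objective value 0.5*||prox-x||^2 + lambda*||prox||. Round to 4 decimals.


Step 1: Compute ||x||.
||x|| = 6.1396
Step 2: Compute scaling factor.
scale = max(0, 1 - 1.71/6.1396) = 0.7215
Step 3: prox(x) = [0.3553, 1.4106, -3.4174, -2.4139]
||prox(x)|| = 4.4296
Step 4: Proximal objective.
0.5*||prox-x||^2 = 1.4621
lambda*||prox|| = 7.5746
Total = 9.0367


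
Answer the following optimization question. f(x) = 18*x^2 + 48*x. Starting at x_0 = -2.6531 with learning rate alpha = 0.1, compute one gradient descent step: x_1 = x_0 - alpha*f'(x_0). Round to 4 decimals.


We compute the gradient at x_0 and apply the update.
f'(x) = 36*x + 48
f'(-2.6531) = 36*-2.6531 + 48 = -47.5116
x_1 = -2.6531 - 0.1*-47.5116 = 2.0981


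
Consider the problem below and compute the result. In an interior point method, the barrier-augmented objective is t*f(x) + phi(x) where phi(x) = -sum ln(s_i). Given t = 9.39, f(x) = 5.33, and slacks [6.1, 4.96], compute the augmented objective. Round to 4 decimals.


Step 1: Compute log-barrier.
ln values: [1.8083, 1.6014]
phi = -(1.8083 + 1.6014) = -3.4097
Step 2: Compute augmented objective.
t*f(x) = 9.39*5.33 = 50.0487
Total = 50.0487 - 3.4097 = 46.639


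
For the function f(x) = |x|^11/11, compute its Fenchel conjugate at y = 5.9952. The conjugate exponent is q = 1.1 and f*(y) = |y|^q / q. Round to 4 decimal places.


The conjugate exponent q satisfies 1/p + 1/q = 1.
p = 11, so q = 11/(11 - 1) = 1.1
|y|^q = 5.9952^1.1 = 7.1711
f*(5.9952) = 7.1711 / 1.1 = 6.5192


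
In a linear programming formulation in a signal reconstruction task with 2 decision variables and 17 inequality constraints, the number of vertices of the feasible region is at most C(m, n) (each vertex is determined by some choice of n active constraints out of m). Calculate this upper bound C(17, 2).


Each vertex corresponds to some choice of n active constraints out of m, so the number of vertices is at most C(m, n) = m! / (n!(m-n)!).
m = 17, n = 2
Numerator: 17 * 16
Denominator: 2! = 2
C(17, 2) = 136


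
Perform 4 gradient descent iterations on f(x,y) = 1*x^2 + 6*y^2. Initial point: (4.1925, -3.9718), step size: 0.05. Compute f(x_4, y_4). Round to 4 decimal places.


Gradient descent on f(x,y) = 1*x^2 + 6*y^2.
Starting point: (4.1925, -3.9718), alpha = 0.05
Step 1: grad_x = 2*1*4.1925 = 8.385, grad_y = 2*6*-3.9718 = -47.6616
  x_1 = 4.1925 - 0.05*8.385 = 3.7733
  y_1 = -3.9718 - 0.05*-47.6616 = -1.5887
Step 2: grad_x = 2*1*3.7733 = 7.5465, grad_y = 2*6*-1.5887 = -19.0646
  x_2 = 3.7733 - 0.05*7.5465 = 3.3959
  y_2 = -1.5887 - 0.05*-19.0646 = -0.6355
Step 3: grad_x = 2*1*3.3959 = 6.7919, grad_y = 2*6*-0.6355 = -7.6259
  x_3 = 3.3959 - 0.05*6.7919 = 3.0563
  y_3 = -0.6355 - 0.05*-7.6259 = -0.2542
Step 4: grad_x = 2*1*3.0563 = 6.1127, grad_y = 2*6*-0.2542 = -3.0503
  x_4 = 3.0563 - 0.05*6.1127 = 2.7507
  y_4 = -0.2542 - 0.05*-3.0503 = -0.1017
f(2.7507, -0.1017) = 1*2.7507^2 + 6*(-0.1017)^2 = 7.6284


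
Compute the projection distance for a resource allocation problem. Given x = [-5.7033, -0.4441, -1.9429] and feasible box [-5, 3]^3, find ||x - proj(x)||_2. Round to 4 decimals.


Project each component onto [-5, 3].
clip(-5.7033) = -5.0, clip(-0.4441) = -0.4441, clip(-1.9429) = -1.9429
Projection = [-5.0, -0.4441, -1.9429]
Squared diffs: [0.4946, 0.0, 0.0]
Distance = sqrt(0.4946) = 0.7033


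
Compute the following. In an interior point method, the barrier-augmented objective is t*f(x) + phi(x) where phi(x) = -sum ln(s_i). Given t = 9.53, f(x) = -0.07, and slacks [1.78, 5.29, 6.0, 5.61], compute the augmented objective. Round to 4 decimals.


Step 1: Compute log-barrier.
ln values: [0.5766, 1.6658, 1.7918, 1.7246]
phi = -(0.5766 + 1.6658 + 1.7918 + 1.7246) = -5.7587
Step 2: Compute augmented objective.
t*f(x) = 9.53*-0.07 = -0.6671
Total = -0.6671 - 5.7587 = -6.4258


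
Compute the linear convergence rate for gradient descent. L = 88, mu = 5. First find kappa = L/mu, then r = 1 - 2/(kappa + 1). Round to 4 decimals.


Step 1: Compute the condition number.
kappa = L/mu = 88/5 = 17.6
Step 2: Compute the convergence rate.
r = 1 - 2/(kappa + 1) = 1 - 2*mu/(L + mu) = (L - mu)/(L + mu) = 83/93 = 0.8925


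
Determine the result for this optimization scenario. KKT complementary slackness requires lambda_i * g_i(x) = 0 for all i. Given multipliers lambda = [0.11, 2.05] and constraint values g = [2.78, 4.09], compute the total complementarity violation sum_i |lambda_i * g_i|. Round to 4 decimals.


KKT complementary slackness check:
lambda_1 * g_1 = 0.11 * 2.78 = 0.3058
lambda_2 * g_2 = 2.05 * 4.09 = 8.3845
Total violation = 0.3058 + 8.3845 = 8.6903


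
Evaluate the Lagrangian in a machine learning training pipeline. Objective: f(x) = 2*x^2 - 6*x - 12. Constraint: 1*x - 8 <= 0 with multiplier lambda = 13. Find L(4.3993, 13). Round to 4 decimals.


Step 1: Evaluate f(x).
f(4.3993) = 2*4.3993^2 - 6*4.3993 - 12 = 0.3119
Step 2: Evaluate g(x).
g(4.3993) = 1*4.3993 - 8 = -3.6007
Step 3: Compute Lagrangian.
L = 0.3119 + 13*-3.6007 = -46.4972


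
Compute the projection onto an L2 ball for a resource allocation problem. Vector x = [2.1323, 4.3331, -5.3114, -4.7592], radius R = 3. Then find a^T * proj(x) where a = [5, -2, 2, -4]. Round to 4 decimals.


Step 1: Compute ||x|| (intermediates to 6 decimals).
||x|| = sqrt(2.1323^2 + 4.3331^2 + (-5.3114)^2 + (-4.7592)^2) = 8.612979
Step 2: Project.
Since ||x|| > R, scale = R/||x|| = 3/8.612979 = 0.348312, proj(x) = scale * x
proj(x) = [0.742706, 1.509271, -1.850024, -1.657686]
Step 3: Dot product.
a^T * proj(x) = 5*0.742706 - 2*1.509271 + 2*(-1.850024) - 4*(-1.657686) = 3.6257


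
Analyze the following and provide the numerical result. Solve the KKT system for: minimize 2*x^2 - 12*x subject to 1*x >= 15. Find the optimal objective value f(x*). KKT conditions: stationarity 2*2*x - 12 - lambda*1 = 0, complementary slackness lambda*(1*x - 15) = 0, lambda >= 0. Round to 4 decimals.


Step 1: Try lambda = 0 (constraint inactive).
x_unc = 12/(2*2) = 3.0
Check: 1*3.0 = 3.0 < 15 -- violated!
Step 2: Constraint must be active: 1*x = 15
x* = 15/1 = 15.0
lambda = (2*2*15.0 - 12)/1 = 48.0
Step 3: Compute optimal value.
f(x*) = 2*15.0^2 - 12*15.0 = 270.0


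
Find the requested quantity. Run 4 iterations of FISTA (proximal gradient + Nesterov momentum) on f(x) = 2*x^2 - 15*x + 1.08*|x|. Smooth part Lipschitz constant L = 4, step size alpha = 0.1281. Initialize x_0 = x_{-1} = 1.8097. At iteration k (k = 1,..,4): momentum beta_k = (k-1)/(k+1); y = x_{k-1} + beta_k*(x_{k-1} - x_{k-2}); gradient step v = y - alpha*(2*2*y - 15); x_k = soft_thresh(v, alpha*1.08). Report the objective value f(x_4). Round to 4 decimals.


FISTA on f(x) = 2*x^2 - 15*x + 1.08*|x|
L = 4, alpha = 0.1281
Iteration 1: beta = 0.0, y = 1.8097 + 0.0*(1.8097 - 1.8097) = 1.8097
  grad(y) = -7.7612, v = y - alpha*grad = 2.8039
  prox(v) = soft_thresh(2.8039, 0.1383) = 2.6656
Iteration 2: beta = 0.3333, y = 2.6656 + 0.3333*(2.6656 - 1.8097) = 2.9508
  grad(y) = -3.1966, v = y - alpha*grad = 3.3603
  prox(v) = soft_thresh(3.3603, 0.1383) = 3.222
Iteration 3: beta = 0.5, y = 3.222 + 0.5*(3.222 - 2.6656) = 3.5002
  grad(y) = -0.9992, v = y - alpha*grad = 3.6282
  prox(v) = soft_thresh(3.6282, 0.1383) = 3.4898
Iteration 4: beta = 0.6, y = 3.4898 + 0.6*(3.4898 - 3.222) = 3.6506
  grad(y) = -0.3977, v = y - alpha*grad = 3.7015
  prox(v) = soft_thresh(3.7015, 0.1383) = 3.5632
f(x_4) = 2*3.5632^2 - 15*3.5632 + 1.08*|3.5632| = -24.207


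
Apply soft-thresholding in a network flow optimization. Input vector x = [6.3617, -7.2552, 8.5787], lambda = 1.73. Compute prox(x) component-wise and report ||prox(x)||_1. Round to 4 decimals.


Soft-thresholding with lambda = 1.73:
prox(6.3617) = sign(6.3617)*max(|6.3617| - 1.73, 0) = 4.6317
prox(-7.2552) = sign(-7.2552)*max(|-7.2552| - 1.73, 0) = -5.5252
prox(8.5787) = sign(8.5787)*max(|8.5787| - 1.73, 0) = 6.8487
prox(x) = [4.6317, -5.5252, 6.8487]
||prox(x)||_1 = 4.6317 + 5.5252 + 6.8487 = 17.0056


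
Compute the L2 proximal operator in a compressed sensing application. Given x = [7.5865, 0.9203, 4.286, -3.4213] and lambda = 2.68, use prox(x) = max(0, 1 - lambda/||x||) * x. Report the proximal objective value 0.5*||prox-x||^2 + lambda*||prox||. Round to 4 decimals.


Step 1: Compute ||x||.
||x|| = 9.4062
Step 2: Compute scaling factor.
scale = max(0, 1 - 2.68/9.4062) = 0.7151
Step 3: prox(x) = [5.425, 0.6581, 3.0648, -2.4465]
||prox(x)|| = 6.7262
Step 4: Proximal objective.
0.5*||prox-x||^2 = 3.5912
lambda*||prox|| = 18.0262
Total = 21.6175


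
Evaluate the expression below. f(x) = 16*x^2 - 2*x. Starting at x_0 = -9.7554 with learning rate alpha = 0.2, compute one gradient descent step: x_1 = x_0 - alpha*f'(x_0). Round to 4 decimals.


We compute the gradient at x_0 and apply the update.
f'(x) = 32*x - 2
f'(-9.7554) = 32*-9.7554 - 2 = -314.1728
x_1 = -9.7554 - 0.2*-314.1728 = 53.0792


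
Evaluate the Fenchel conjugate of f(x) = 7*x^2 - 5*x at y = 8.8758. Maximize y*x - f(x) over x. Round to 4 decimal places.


f*(y) = sup_x {y*x - a*x^2 - b*x} = sup_x {(y-b)*x - a*x^2}
FOC: (y - b) - 2a*x = 0 => x* = (y - b)/(2a)
x* = (8.8758 + 5)/(2*7) = 0.9911
f*(8.8758) = (y-b)^2/(4a) = (8.8758 + 5)^2/(4*7)
= 192.5378/28 = 6.8764


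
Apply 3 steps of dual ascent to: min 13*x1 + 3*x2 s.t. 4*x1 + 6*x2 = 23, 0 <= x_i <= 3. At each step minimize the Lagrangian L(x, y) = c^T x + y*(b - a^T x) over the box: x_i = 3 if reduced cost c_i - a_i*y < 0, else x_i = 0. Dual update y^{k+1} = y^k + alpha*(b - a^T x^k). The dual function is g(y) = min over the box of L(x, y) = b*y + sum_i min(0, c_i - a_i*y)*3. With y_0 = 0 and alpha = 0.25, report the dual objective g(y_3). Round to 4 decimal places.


Dual ascent for LP: min 13*x1 + 3*x2, 4*x1 + 6*x2 = 23, 0 <= x_i <= 3
Step 1: y^k = 0.0, reduced costs: (13.0, 3.0)
  x^k = (0.0, 0.0), subgradient = b - a^T x = 23.0
  y^{k+1} = 0.0 + 0.25*23.0 = 5.75
Step 2: y^k = 5.75, reduced costs: (-10.0, -31.5)
  x^k = (3.0, 3.0), subgradient = b - a^T x = -7.0
  y^{k+1} = 5.75 + 0.25*-7.0 = 4.0
Step 3: y^k = 4.0, reduced costs: (-3.0, -21.0)
  x^k = (3.0, 3.0), subgradient = b - a^T x = -7.0
  y^{k+1} = 4.0 + 0.25*-7.0 = 2.25
Dual objective at y_3 = 2.25: reduced costs (4.0, -10.5), box minimizer x = (0.0, 3.0)
g(y_3) = b*y + (c1 - a1*y)*x1 + (c2 - a2*y)*x2 = 23*2.25 + 4.0*0.0 + (-10.5)*3.0 = 51.75 + 0.0 - 31.5 = 20.25


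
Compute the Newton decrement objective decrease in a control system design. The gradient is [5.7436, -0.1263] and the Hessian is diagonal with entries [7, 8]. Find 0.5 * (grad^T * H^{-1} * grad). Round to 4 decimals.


Step 1: H is diagonal, so H^(-1) * g = [0.8205, -0.0158].
Step 2: g^T H^(-1) g = sum_i g_i^2 / H_ii
  = (5.7436)^2/7 + (-0.1263)^2/8
  = 4.7127 + 0.002 = 4.7147
Step 3: Objective decrease = 0.5 * g^T H^(-1) g = 2.3573


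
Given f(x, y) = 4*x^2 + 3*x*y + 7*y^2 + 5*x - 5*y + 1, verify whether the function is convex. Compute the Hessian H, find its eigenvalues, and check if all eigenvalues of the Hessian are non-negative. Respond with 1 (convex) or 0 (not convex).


The Hessian of f(x,y) = 4*x^2 + 3*x*y + 7*y^2 + 5*x - 5*y + 1 is:
H = [[8, 3], [3, 14]]
Trace = 8 + 14 = 22
Determinant = 8*14 - (3)^2 = 103
Discriminant = (22)^2 - 4*103 = 72.0
Eigenvalues: lambda_1 = 6.7574, lambda_2 = 15.2426
The function is convex.

1


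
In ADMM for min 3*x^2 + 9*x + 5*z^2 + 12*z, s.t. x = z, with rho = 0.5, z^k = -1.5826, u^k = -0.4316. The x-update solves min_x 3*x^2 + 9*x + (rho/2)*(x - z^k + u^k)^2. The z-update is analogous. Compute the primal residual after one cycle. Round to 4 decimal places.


ADMM iteration with rho = 0.5, z^k = -1.5826, u^k = -0.4316
Step 1: x-update.
Minimize 3*x^2 + 9*x + (0.5/2)*(x + 1.5826 - 0.4316)^2
FOC: (2*3 + 0.5)*x = -9 + 0.5*(-1.5826 + 0.4316)
x^{k+1} = -1.4732
Step 2: z-update.
Minimize 5*z^2 + 12*z + (0.5/2)*(-1.4732 - z - 0.4316)^2
FOC: (2*5 + 0.5)*z = -12 + 0.5*(-1.4732 - 0.4316)
z^{k+1} = -1.2336
Step 3: u-update.
u^{k+1} = -0.4316 - 1.4732 + 1.2336 = -0.6712
Step 4: Primal residual = |-1.4732 + 1.2336| = 0.2396


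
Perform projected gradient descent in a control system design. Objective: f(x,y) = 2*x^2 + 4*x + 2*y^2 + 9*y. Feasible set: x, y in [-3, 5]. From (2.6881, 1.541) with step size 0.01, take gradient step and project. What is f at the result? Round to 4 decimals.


Step 1: Compute gradient at (2.6881, 1.541).
grad_x = 2*2*2.6881 + 4 = 14.7524
grad_y = 2*2*1.541 + 9 = 15.164
Step 2: Gradient step.
x_raw = 2.6881 - 0.01*14.7524 = 2.5406
y_raw = 1.541 - 0.01*15.164 = 1.3894
Step 3: Project onto [-3, 5].
x_proj = clip(2.5406) = 2.5406
y_proj = clip(1.3894) = 1.3894
Step 4: Evaluate f.
f(2.5406, 1.3894) = 39.4362


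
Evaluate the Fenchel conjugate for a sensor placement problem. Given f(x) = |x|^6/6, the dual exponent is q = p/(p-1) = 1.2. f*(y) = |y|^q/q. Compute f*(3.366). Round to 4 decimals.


The conjugate exponent q satisfies 1/p + 1/q = 1.
p = 6, so q = 6/(6 - 1) = 1.2
|y|^q = 3.366^1.2 = 4.2908
f*(3.366) = 4.2908 / 1.2 = 3.5757


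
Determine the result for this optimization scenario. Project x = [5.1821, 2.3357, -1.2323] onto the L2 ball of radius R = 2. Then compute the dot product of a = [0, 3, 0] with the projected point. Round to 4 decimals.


Step 1: Compute ||x|| (intermediates to 6 decimals).
||x|| = sqrt(5.1821^2 + 2.3357^2 + (-1.2323)^2) = 5.816203
Step 2: Project.
Since ||x|| > R, scale = R/||x|| = 2/5.816203 = 0.343867, proj(x) = scale * x
proj(x) = [1.781953, 0.80317, -0.423747]
Step 3: Dot product.
a^T * proj(x) = 0*1.781953 + 3*0.80317 + 0*(-0.423747) = 2.4095


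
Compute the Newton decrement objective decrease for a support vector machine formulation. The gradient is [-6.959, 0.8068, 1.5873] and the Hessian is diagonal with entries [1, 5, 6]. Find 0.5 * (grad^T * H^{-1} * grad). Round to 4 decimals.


Step 1: H is diagonal, so H^(-1) * g = [-6.959, 0.1614, 0.2646].
Step 2: g^T H^(-1) g = sum_i g_i^2 / H_ii
  = (-6.959)^2/1 + (0.8068)^2/5 + (1.5873)^2/6
  = 48.4277 + 0.1302 + 0.4199 = 48.9778
Step 3: Objective decrease = 0.5 * g^T H^(-1) g = 24.4889


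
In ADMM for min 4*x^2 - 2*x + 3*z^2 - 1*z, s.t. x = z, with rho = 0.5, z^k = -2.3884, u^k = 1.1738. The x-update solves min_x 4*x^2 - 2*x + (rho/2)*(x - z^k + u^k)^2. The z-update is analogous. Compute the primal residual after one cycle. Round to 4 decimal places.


ADMM iteration with rho = 0.5, z^k = -2.3884, u^k = 1.1738
Step 1: x-update.
Minimize 4*x^2 - 2*x + (0.5/2)*(x + 2.3884 + 1.1738)^2
FOC: (2*4 + 0.5)*x = 2 + 0.5*(-2.3884 - 1.1738)
x^{k+1} = 0.0258
Step 2: z-update.
Minimize 3*z^2 - 1*z + (0.5/2)*(0.0258 - z + 1.1738)^2
FOC: (2*3 + 0.5)*z = 1 + 0.5*(0.0258 + 1.1738)
z^{k+1} = 0.2461
Step 3: u-update.
u^{k+1} = 1.1738 + 0.0258 - 0.2461 = 0.9534
Step 4: Primal residual = |0.0258 - 0.2461| = 0.2204


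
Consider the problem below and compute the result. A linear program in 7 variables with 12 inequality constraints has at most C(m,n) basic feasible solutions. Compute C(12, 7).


Each vertex corresponds to some choice of n active constraints out of m, so the number of vertices is at most C(m, n) = m! / (n!(m-n)!).
m = 12, n = 7
Numerator: 12 * 11 * 10 * 9 * 8 * 7 * 6
Denominator: 7! = 5040
C(12, 7) = 792


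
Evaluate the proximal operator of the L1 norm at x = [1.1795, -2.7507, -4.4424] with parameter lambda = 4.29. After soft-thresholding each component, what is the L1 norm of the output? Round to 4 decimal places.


Soft-thresholding with lambda = 4.29:
prox(1.1795) = sign(1.1795)*max(|1.1795| - 4.29, 0) = 0.0
prox(-2.7507) = sign(-2.7507)*max(|-2.7507| - 4.29, 0) = 0.0
prox(-4.4424) = sign(-4.4424)*max(|-4.4424| - 4.29, 0) = -0.1524
prox(x) = [0.0, 0.0, -0.1524]
||prox(x)||_1 = 0.0 + 0.0 + 0.1524 = 0.1524


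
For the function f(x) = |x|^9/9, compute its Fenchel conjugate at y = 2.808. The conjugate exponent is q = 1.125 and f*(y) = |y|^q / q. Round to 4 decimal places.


The conjugate exponent q satisfies 1/p + 1/q = 1.
p = 9, so q = 9/(9 - 1) = 1.125
|y|^q = 2.808^1.125 = 3.1948
f*(2.808) = 3.1948 / 1.125 = 2.8398


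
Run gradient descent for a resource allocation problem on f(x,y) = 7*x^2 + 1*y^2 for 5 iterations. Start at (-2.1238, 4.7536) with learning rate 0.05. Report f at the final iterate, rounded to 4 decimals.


Gradient descent on f(x,y) = 7*x^2 + 1*y^2.
Starting point: (-2.1238, 4.7536), alpha = 0.05
Step 1: grad_x = 2*7*-2.1238 = -29.7332, grad_y = 2*1*4.7536 = 9.5072
  x_1 = -2.1238 - 0.05*-29.7332 = -0.6371
  y_1 = 4.7536 - 0.05*9.5072 = 4.2782
Step 2: grad_x = 2*7*-0.6371 = -8.92, grad_y = 2*1*4.2782 = 8.5565
  x_2 = -0.6371 - 0.05*-8.92 = -0.1911
  y_2 = 4.2782 - 0.05*8.5565 = 3.8504
Step 3: grad_x = 2*7*-0.1911 = -2.676, grad_y = 2*1*3.8504 = 7.7008
  x_3 = -0.1911 - 0.05*-2.676 = -0.0573
  y_3 = 3.8504 - 0.05*7.7008 = 3.4654
Step 4: grad_x = 2*7*-0.0573 = -0.8028, grad_y = 2*1*3.4654 = 6.9307
  x_4 = -0.0573 - 0.05*-0.8028 = -0.0172
  y_4 = 3.4654 - 0.05*6.9307 = 3.1188
Step 5: grad_x = 2*7*-0.0172 = -0.2408, grad_y = 2*1*3.1188 = 6.2377
  x_5 = -0.0172 - 0.05*-0.2408 = -0.0052
  y_5 = 3.1188 - 0.05*6.2377 = 2.807
f(-0.0052, 2.807) = 7*(-0.0052)^2 + 1*2.807^2 = 7.8792


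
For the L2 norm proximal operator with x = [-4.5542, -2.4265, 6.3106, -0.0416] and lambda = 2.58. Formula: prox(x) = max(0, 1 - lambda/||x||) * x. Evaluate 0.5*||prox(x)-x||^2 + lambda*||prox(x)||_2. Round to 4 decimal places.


Step 1: Compute ||x||.
||x|| = 8.1519
Step 2: Compute scaling factor.
scale = max(0, 1 - 2.58/8.1519) = 0.6835
Step 3: prox(x) = [-3.1128, -1.6585, 4.3134, -0.0284]
||prox(x)|| = 5.5719
Step 4: Proximal objective.
0.5*||prox-x||^2 = 3.3282
lambda*||prox|| = 14.3755
Total = 17.7038


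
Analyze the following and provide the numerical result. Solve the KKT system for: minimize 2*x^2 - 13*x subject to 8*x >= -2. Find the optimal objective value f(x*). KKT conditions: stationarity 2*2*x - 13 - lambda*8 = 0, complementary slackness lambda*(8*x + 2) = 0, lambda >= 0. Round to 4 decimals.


Step 1: Try lambda = 0 (constraint inactive).
Stationarity: 2*2*x - 13 = 0
x* = 13/(2*2) = 3.25
Check constraint: 8*3.25 = 26.0 >= -2 -- satisfied.
Step 2: Compute optimal value.
f(x*) = 2*3.25^2 - 13*3.25 = -21.125


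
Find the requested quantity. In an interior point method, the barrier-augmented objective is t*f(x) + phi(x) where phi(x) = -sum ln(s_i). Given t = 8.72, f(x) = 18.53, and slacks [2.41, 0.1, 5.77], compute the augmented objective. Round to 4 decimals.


Step 1: Compute log-barrier.
ln values: [0.8796, -2.3026, 1.7527]
phi = -(0.8796 - 2.3026 + 1.7527) = -0.3297
Step 2: Compute augmented objective.
t*f(x) = 8.72*18.53 = 161.5816
Total = 161.5816 - 0.3297 = 161.2519


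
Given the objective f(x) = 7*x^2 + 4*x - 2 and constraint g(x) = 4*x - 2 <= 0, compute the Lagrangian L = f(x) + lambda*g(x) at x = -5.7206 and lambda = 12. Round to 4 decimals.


Step 1: Evaluate f(x).
f(-5.7206) = 7*(-5.7206)^2 + 4*(-5.7206) - 2 = 204.1945
Step 2: Evaluate g(x).
g(-5.7206) = 4*-5.7206 - 2 = -24.8824
Step 3: Compute Lagrangian.
L = 204.1945 + 12*-24.8824 = -94.3943


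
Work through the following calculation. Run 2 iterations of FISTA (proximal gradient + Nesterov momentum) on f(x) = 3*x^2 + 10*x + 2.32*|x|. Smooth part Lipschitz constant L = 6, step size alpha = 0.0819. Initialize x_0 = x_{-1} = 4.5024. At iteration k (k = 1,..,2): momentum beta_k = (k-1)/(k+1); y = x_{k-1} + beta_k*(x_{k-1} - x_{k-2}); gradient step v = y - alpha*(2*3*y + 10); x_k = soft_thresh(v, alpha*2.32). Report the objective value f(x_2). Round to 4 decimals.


FISTA on f(x) = 3*x^2 + 10*x + 2.32*|x|
L = 6, alpha = 0.0819
Iteration 1: beta = 0.0, y = 4.5024 + 0.0*(4.5024 - 4.5024) = 4.5024
  grad(y) = 37.0144, v = y - alpha*grad = 1.4709
  prox(v) = soft_thresh(1.4709, 0.19) = 1.2809
Iteration 2: beta = 0.3333, y = 1.2809 + 0.3333*(1.2809 - 4.5024) = 0.2071
  grad(y) = 11.2425, v = y - alpha*grad = -0.7137
  prox(v) = soft_thresh(-0.7137, 0.19) = -0.5237
f(x_2) = 3*(-0.5237)^2 + 10*(-0.5237) + 2.32*|-0.5237| = -3.1991


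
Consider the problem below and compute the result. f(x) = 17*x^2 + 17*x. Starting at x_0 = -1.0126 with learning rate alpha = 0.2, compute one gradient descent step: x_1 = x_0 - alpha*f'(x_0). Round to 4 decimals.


We compute the gradient at x_0 and apply the update.
f'(x) = 34*x + 17
f'(-1.0126) = 34*-1.0126 + 17 = -17.4284
x_1 = -1.0126 - 0.2*-17.4284 = 2.4731


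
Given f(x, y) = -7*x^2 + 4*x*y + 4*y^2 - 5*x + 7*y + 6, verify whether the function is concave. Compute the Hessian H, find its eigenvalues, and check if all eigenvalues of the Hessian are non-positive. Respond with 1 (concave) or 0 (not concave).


The Hessian of f(x,y) = -7*x^2 + 4*x*y + 4*y^2 - 5*x + 7*y + 6 is:
H = [[-14, 4], [4, 8]]
Trace = -14 + 8 = -6
Determinant = -14*8 - (4)^2 = -128
Discriminant = (-6)^2 - 4*-128 = 548.0
Eigenvalues: lambda_1 = -14.7047, lambda_2 = 8.7047
The function is not concave.

0


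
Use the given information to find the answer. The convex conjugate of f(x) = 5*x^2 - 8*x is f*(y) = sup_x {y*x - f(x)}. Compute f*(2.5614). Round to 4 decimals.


f*(y) = sup_x {y*x - a*x^2 - b*x} = sup_x {(y-b)*x - a*x^2}
FOC: (y - b) - 2a*x = 0 => x* = (y - b)/(2a)
x* = (2.5614 + 8)/(2*5) = 1.0561
f*(2.5614) = (y-b)^2/(4a) = (2.5614 + 8)^2/(4*5)
= 111.5432/20 = 5.5772


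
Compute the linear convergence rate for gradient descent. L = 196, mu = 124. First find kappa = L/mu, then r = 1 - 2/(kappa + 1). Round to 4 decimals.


Step 1: Compute the condition number.
kappa = L/mu = 196/124 = 1.5806
Step 2: Compute the convergence rate.
r = 1 - 2/(kappa + 1) = 1 - 2*mu/(L + mu) = (L - mu)/(L + mu) = 72/320 = 0.225


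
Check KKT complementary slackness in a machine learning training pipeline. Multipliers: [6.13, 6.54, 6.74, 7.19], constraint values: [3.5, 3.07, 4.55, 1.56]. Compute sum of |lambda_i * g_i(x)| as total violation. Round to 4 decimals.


KKT complementary slackness check:
lambda_1 * g_1 = 6.13 * 3.5 = 21.455
lambda_2 * g_2 = 6.54 * 3.07 = 20.0778
lambda_3 * g_3 = 6.74 * 4.55 = 30.667
lambda_4 * g_4 = 7.19 * 1.56 = 11.2164
Total violation = 21.455 + 20.0778 + 30.667 + 11.2164 = 83.4162


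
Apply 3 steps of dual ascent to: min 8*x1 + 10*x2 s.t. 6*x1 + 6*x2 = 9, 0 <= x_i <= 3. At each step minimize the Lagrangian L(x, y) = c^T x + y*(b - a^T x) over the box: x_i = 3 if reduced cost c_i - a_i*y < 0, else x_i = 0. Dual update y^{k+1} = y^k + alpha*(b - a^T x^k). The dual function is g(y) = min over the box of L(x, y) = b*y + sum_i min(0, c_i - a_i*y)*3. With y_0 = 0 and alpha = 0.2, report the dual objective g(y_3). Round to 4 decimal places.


Dual ascent for LP: min 8*x1 + 10*x2, 6*x1 + 6*x2 = 9, 0 <= x_i <= 3
Step 1: y^k = 0.0, reduced costs: (8.0, 10.0)
  x^k = (0.0, 0.0), subgradient = b - a^T x = 9.0
  y^{k+1} = 0.0 + 0.2*9.0 = 1.8
Step 2: y^k = 1.8, reduced costs: (-2.8, -0.8)
  x^k = (3.0, 3.0), subgradient = b - a^T x = -27.0
  y^{k+1} = 1.8 + 0.2*-27.0 = -3.6
Step 3: y^k = -3.6, reduced costs: (29.6, 31.6)
  x^k = (0.0, 0.0), subgradient = b - a^T x = 9.0
  y^{k+1} = -3.6 + 0.2*9.0 = -1.8
Dual objective at y_3 = -1.8: reduced costs (18.8, 20.8), box minimizer x = (0.0, 0.0)
g(y_3) = b*y + (c1 - a1*y)*x1 + (c2 - a2*y)*x2 = 9*(-1.8) + 18.8*0.0 + 20.8*0.0 = -16.2 + 0.0 + 0.0 = -16.2


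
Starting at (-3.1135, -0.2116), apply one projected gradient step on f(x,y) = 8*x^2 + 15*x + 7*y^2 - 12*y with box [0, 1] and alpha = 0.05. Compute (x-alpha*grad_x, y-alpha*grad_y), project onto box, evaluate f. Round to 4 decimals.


Step 1: Compute gradient at (-3.1135, -0.2116).
grad_x = 2*8*-3.1135 + 15 = -34.816
grad_y = 2*7*-0.2116 - 12 = -14.9624
Step 2: Gradient step.
x_raw = -3.1135 - 0.05*-34.816 = -1.3727
y_raw = -0.2116 - 0.05*-14.9624 = 0.5365
Step 3: Project onto [0, 1].
x_proj = clip(-1.3727) = 0.0
y_proj = clip(0.5365) = 0.5365
Step 4: Evaluate f.
f(0.0, 0.5365) = -4.4233


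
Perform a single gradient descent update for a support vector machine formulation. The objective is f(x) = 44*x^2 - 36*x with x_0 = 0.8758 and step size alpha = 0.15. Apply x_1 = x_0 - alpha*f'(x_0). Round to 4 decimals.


We compute the gradient at x_0 and apply the update.
f'(x) = 88*x - 36
f'(0.8758) = 88*0.8758 - 36 = 41.0704
x_1 = 0.8758 - 0.15*41.0704 = -5.2848


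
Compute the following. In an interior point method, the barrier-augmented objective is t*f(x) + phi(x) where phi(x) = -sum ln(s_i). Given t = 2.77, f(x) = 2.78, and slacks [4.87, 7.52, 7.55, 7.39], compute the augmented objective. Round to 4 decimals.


Step 1: Compute log-barrier.
ln values: [1.5831, 2.0176, 2.0215, 2.0001]
phi = -(1.5831 + 2.0176 + 2.0215 + 2.0001) = -7.6223
Step 2: Compute augmented objective.
t*f(x) = 2.77*2.78 = 7.7006
Total = 7.7006 - 7.6223 = 0.0783


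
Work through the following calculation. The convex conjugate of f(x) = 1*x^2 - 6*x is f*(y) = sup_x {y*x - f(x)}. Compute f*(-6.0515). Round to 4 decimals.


f*(y) = sup_x {y*x - a*x^2 - b*x} = sup_x {(y-b)*x - a*x^2}
FOC: (y - b) - 2a*x = 0 => x* = (y - b)/(2a)
x* = (-6.0515 + 6)/(2*1) = -0.0258
f*(-6.0515) = (y-b)^2/(4a) = (-6.0515 + 6)^2/(4*1)
= 0.0027/4 = 0.0007


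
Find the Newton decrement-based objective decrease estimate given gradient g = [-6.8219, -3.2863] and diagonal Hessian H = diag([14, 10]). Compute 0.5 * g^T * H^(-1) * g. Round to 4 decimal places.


Step 1: H is diagonal, so H^(-1) * g = [-0.4873, -0.3286].
Step 2: g^T H^(-1) g = sum_i g_i^2 / H_ii
  = (-6.8219)^2/14 + (-3.2863)^2/10
  = 3.3242 + 1.08 = 4.4041
Step 3: Objective decrease = 0.5 * g^T H^(-1) g = 2.2021


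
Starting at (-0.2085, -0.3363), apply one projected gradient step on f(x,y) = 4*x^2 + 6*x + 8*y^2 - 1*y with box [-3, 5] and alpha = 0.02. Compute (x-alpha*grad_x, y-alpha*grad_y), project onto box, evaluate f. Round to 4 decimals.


Step 1: Compute gradient at (-0.2085, -0.3363).
grad_x = 2*4*-0.2085 + 6 = 4.332
grad_y = 2*8*-0.3363 - 1 = -6.3808
Step 2: Gradient step.
x_raw = -0.2085 - 0.02*4.332 = -0.2951
y_raw = -0.3363 - 0.02*-6.3808 = -0.2087
Step 3: Project onto [-3, 5].
x_proj = clip(-0.2951) = -0.2951
y_proj = clip(-0.2087) = -0.2087
Step 4: Evaluate f.
f(-0.2951, -0.2087) = -0.8653


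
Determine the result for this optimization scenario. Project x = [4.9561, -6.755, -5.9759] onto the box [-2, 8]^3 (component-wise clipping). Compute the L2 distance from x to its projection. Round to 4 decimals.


Project each component onto [-2, 8].
clip(4.9561) = 4.9561, clip(-6.755) = -2.0, clip(-5.9759) = -2.0
Projection = [4.9561, -2.0, -2.0]
Squared diffs: [0.0, 22.61, 15.8078]
Distance = sqrt(38.4178) = 6.1982


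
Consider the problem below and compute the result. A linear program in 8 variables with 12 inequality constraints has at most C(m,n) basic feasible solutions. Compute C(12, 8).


Each vertex corresponds to some choice of n active constraints out of m, so the number of vertices is at most C(m, n) = m! / (n!(m-n)!).
m = 12, n = 8
Numerator: 12 * 11 * 10 * 9 * 8 * 7 * 6 * 5
Denominator: 8! = 40320
C(12, 8) = 495


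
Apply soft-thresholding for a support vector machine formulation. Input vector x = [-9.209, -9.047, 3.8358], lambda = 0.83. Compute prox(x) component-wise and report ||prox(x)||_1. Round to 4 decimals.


Soft-thresholding with lambda = 0.83:
prox(-9.209) = sign(-9.209)*max(|-9.209| - 0.83, 0) = -8.379
prox(-9.047) = sign(-9.047)*max(|-9.047| - 0.83, 0) = -8.217
prox(3.8358) = sign(3.8358)*max(|3.8358| - 0.83, 0) = 3.0058
prox(x) = [-8.379, -8.217, 3.0058]
||prox(x)||_1 = 8.379 + 8.217 + 3.0058 = 19.6018


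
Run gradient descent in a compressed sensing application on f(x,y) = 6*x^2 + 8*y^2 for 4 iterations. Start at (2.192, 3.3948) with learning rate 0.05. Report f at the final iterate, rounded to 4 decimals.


Gradient descent on f(x,y) = 6*x^2 + 8*y^2.
Starting point: (2.192, 3.3948), alpha = 0.05
Step 1: grad_x = 2*6*2.192 = 26.304, grad_y = 2*8*3.3948 = 54.3168
  x_1 = 2.192 - 0.05*26.304 = 0.8768
  y_1 = 3.3948 - 0.05*54.3168 = 0.679
Step 2: grad_x = 2*6*0.8768 = 10.5216, grad_y = 2*8*0.679 = 10.8634
  x_2 = 0.8768 - 0.05*10.5216 = 0.3507
  y_2 = 0.679 - 0.05*10.8634 = 0.1358
Step 3: grad_x = 2*6*0.3507 = 4.2086, grad_y = 2*8*0.1358 = 2.1727
  x_3 = 0.3507 - 0.05*4.2086 = 0.1403
  y_3 = 0.1358 - 0.05*2.1727 = 0.0272
Step 4: grad_x = 2*6*0.1403 = 1.6835, grad_y = 2*8*0.0272 = 0.4345
  x_4 = 0.1403 - 0.05*1.6835 = 0.0561
  y_4 = 0.0272 - 0.05*0.4345 = 0.0054
f(0.0561, 0.0054) = 6*0.0561^2 + 8*0.0054^2 = 0.0191
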